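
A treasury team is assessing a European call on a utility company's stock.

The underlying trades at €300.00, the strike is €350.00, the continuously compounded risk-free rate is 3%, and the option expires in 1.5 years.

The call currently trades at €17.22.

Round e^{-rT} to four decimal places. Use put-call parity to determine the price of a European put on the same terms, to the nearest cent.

€51.82

e^(−rT) = e^(−0.03·1.5) = 0.9560
Put-call parity: C − P = S − K·e^(−rT) = 300 − 350·0.9560 = 300 − 334.6000 = -34.6000
P = C − (C − P) = 17.22 − (-34.6000) = 51.8200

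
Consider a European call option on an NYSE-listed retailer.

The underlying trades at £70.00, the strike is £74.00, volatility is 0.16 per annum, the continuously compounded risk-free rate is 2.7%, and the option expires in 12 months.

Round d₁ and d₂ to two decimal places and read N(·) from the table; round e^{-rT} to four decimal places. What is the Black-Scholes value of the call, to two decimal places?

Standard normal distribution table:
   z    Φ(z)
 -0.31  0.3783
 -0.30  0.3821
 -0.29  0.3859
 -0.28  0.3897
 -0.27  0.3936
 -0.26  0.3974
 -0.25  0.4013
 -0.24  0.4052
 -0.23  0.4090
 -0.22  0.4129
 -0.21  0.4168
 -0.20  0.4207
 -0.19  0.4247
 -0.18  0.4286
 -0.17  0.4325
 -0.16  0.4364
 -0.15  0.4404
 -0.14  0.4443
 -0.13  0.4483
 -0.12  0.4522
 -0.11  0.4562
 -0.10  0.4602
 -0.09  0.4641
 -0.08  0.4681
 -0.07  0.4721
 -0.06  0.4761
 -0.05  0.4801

σ√T = 0.16 × 1.0000 = 0.1600
ln(S/K) + (r + σ²/2)T = ln(70/74) + (0.027 + 0.16²/2)·1 = -0.0556 + 0.0398 = -0.0158
d₁ = -0.0158 / 0.1600 = -0.0986 ⇒ -0.10
d₂ = d₁ − σ√T = -0.0986 − 0.1600 = -0.2586 ⇒ -0.26
e^(−rT) = e^(−0.027·1) = 0.9734
N(d₁) = N(-0.10) = 0.4602;  N(d₂) = N(-0.26) = 0.3974
C = 70·0.4602 − 74·0.9734·0.3974 = 32.2140 − 28.6254 = 3.5886

£3.59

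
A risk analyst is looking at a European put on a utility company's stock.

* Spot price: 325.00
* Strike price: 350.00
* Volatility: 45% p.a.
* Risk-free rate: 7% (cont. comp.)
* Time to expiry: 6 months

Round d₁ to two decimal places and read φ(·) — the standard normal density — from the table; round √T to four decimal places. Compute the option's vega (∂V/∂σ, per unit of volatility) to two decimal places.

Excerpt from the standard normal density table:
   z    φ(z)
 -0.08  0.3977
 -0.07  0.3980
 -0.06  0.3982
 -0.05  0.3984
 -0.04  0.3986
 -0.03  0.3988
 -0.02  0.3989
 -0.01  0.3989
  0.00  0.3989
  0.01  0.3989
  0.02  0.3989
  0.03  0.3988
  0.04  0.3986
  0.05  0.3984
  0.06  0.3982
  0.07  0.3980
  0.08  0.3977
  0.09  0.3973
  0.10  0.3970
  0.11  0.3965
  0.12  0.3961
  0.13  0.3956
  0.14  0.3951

91.60

T = 0.5;  σ√T = 0.3182
ln(S/K) + (r + σ²/2)T = ln(325/350) + (0.07 + 0.45²/2)·0.5 = -0.0741 + 0.0856 = 0.0115
d₁ = 0.0115 / 0.3182 = 0.0362 ⇒ 0.04
√T = √0.5 = 0.7071
φ(d₁) = φ(0.04) = 0.3986
vega = S·φ(d₁)·√T = 325·0.3986·0.7071 = 91.6013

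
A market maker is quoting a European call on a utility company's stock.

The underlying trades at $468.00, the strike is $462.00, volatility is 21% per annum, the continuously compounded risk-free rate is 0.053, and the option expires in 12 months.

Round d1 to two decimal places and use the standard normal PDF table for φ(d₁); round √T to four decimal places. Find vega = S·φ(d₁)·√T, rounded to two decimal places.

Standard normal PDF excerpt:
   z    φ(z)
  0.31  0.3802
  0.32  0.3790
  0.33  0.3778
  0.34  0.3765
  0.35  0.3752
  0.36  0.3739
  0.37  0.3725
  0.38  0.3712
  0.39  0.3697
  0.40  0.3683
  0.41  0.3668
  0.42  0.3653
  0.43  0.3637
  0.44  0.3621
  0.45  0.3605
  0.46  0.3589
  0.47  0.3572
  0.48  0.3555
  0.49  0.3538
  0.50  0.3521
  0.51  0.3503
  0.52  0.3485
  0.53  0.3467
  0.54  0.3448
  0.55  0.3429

170.96

σ√T = 0.21·√1 = 0.2100
d₁ = [ln(468/462) + (0.053 + ½·0.21²)·1] / (σ√T) = (0.0129 + 0.0750) / 0.2100 = 0.4188 ≈ 0.42
√T = √1 = 1.0000
φ(d₁) = φ(0.42) = 0.3653
vega = S·φ(d₁)·√T = 468·0.3653·1.0000 = 170.9604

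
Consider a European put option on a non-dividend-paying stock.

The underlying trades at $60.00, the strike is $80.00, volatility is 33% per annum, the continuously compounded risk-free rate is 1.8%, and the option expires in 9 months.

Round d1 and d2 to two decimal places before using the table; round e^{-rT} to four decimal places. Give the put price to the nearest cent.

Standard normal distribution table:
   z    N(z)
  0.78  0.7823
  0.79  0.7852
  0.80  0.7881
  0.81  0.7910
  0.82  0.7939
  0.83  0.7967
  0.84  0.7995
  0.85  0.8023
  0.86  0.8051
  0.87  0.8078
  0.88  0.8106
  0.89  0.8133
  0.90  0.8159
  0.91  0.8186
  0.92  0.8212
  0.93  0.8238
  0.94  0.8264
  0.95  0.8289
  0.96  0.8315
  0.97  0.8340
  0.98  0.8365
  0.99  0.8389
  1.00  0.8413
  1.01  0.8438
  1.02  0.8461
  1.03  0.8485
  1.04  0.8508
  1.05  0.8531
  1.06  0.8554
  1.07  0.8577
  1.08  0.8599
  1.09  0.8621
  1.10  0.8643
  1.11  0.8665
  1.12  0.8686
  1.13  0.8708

$20.58

T = 0.75;  σ√T = 0.2858
ln(S/K) + (r + σ²/2)T = ln(60/80) + (0.018 + 0.33²/2)·0.75 = -0.2877 + 0.0543 = -0.2333
d₁ = -0.2333 / 0.2858 = -0.8165 which rounds to -0.82
d₂ = d₁ − σ√T = -0.8165 − 0.2858 = -1.1023 which rounds to -1.10
e^(−rT) = e^(−0.018·0.75) = 0.9866
N(−d₂) = N(1.10) = 0.8643;  N(−d₁) = N(0.82) = 0.7939
P = 80·0.9866·0.8643 − 60·0.7939 = 68.2175 − 47.6340 = 20.5835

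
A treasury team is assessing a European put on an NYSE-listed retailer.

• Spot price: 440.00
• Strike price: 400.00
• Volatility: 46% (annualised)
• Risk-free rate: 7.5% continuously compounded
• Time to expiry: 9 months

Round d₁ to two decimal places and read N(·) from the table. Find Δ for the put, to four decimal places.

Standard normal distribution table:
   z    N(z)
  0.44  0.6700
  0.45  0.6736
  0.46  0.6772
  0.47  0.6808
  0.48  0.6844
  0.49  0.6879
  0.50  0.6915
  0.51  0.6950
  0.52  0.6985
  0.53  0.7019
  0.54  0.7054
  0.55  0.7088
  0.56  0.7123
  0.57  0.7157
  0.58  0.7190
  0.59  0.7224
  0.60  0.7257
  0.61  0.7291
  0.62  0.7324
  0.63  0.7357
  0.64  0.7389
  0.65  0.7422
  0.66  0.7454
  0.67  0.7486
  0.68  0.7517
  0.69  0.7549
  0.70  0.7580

-0.2810

T = 0.75;  σ√T = 0.3984
ln(S/K) + (r + σ²/2)T = ln(440/400) + (0.075 + 0.46²/2)·0.75 = 0.0953 + 0.1356 = 0.2309
d₁ = 0.2309 / 0.3984 = 0.5796 which rounds to 0.58
N(d₁) = N(0.58) = 0.7190
Δ_put = N(d₁) − 1 = 0.7190 − 1 = -0.2810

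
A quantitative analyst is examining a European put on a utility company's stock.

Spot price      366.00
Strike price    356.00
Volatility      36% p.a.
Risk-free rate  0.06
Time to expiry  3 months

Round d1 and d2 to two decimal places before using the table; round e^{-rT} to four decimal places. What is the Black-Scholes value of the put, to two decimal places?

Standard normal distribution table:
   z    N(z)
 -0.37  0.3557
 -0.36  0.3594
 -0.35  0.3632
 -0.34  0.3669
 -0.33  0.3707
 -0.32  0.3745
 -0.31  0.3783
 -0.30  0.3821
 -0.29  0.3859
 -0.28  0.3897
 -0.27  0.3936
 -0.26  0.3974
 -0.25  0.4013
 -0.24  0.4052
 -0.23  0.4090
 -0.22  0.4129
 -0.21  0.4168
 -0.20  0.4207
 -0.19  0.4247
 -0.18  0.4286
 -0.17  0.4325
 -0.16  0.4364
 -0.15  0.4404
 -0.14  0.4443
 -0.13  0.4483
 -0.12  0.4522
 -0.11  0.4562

σ√T = 0.36·√0.25 = 0.1800
d₁ = [ln(366/356) + (0.06 + ½·0.36²)·0.25] / (σ√T) = (0.0277 + 0.0312) / 0.1800 = 0.3272 which rounds to 0.33
d₂ = 0.3272 − 0.1800 = 0.1472 which rounds to 0.15
e^(−rT) = e^(−0.06·0.25) = 0.9851
P = 356·0.9851·N(-0.15) − 366·N(-0.33) = 356·0.9851·0.4404 − 366·0.3707 = 154.4463 − 135.6762 = 18.7701

18.77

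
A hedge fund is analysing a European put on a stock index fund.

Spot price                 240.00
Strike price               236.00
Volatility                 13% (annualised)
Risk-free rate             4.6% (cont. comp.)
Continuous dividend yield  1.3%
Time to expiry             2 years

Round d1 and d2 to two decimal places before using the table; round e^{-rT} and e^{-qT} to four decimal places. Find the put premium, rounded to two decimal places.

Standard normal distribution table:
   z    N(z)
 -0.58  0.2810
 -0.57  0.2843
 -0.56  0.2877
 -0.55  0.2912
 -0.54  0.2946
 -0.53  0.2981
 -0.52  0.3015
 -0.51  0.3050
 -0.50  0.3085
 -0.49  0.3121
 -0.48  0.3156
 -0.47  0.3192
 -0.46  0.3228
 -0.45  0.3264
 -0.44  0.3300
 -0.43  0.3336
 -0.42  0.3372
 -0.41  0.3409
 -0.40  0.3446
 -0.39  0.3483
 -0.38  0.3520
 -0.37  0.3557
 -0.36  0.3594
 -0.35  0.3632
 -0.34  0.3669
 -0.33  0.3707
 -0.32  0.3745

T = 2;  σ√T = 0.1838
ln(S/K) + (r − q + σ²/2)T = ln(240/236) + (0.046 − 0.013 + 0.13²/2)·2 = 0.0168 + 0.0829 = 0.0997
d₁ = 0.0997 / 0.1838 = 0.5423 ≈ 0.54
d₂ = d₁ − σ√T = 0.5423 − 0.1838 = 0.3585 ≈ 0.36
exp(−qT) = exp(−0.013·2) = 0.9743;  exp(−rT) = exp(−0.046·2) = 0.9121
P = 236·0.9121·N(-0.36) − 240·0.9743·N(-0.54) = 236·0.9121·0.3594 − 240·0.9743·0.2946 = 77.3629 − 68.8869 = 8.4760

8.48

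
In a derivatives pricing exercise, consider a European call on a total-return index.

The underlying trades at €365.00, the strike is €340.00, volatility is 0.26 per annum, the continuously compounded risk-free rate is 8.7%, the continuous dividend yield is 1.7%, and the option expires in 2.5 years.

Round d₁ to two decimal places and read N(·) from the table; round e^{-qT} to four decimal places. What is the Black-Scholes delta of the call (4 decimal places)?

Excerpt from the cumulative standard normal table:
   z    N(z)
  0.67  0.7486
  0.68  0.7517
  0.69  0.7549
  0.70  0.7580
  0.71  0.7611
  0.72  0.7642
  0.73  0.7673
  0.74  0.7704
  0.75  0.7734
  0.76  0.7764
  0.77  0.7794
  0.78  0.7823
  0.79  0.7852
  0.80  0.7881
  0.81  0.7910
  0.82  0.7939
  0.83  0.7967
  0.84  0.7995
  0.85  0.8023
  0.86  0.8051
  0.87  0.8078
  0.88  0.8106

0.7553

σ√T = 0.26 × 1.5811 = 0.4111
d₁ = [ln(365/340) + (0.087 − 0.017 + ½·0.26²)·2.5] / (σ√T) = (0.0710 + 0.2595) / 0.4111 = 0.8038 ⇒ 0.80
N(d₁) = N(0.80) = 0.7881
Δ_call = exp(−qT)·N(d₁) = 0.9584·0.7881 = 0.7553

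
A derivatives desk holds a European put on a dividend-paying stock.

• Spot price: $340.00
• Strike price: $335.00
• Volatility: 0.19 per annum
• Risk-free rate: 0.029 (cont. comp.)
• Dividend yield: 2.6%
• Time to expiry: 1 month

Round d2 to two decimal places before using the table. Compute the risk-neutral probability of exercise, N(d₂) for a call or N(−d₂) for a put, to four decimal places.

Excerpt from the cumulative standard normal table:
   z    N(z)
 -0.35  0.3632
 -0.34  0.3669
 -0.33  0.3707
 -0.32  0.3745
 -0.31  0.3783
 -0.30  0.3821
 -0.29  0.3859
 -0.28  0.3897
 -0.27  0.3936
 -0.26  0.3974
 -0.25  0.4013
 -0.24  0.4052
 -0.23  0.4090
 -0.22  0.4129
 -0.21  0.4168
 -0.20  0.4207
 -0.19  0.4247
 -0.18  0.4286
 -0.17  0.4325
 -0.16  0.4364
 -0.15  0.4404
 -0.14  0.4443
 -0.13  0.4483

0.4013

σ√T = 0.19·√0.08333 = 0.0548
ln(S/K) + (r − q + σ²/2)T = ln(340/335) + (0.029 − 0.026 + 0.19²/2)·0.08333 = 0.0148 + 0.0018 = 0.0166
d₁ = 0.0166 / 0.0548 = 0.3021 → 0.30
d₂ = d₁ − σ√T = 0.3021 − 0.0548 = 0.2472 → 0.25
Pr(exercise) under Q = N(−d₂) = N(-0.25) = 0.4013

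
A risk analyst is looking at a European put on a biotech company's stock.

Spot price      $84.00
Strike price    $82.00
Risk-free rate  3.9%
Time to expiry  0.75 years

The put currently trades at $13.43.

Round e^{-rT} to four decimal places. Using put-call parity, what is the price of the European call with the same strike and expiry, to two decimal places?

exp(−rT) = exp(−0.039·0.75) = 0.9712
Put-call parity: C − P = S − K·e^(−rT) = 84 − 82·0.9712 = 84 − 79.6384 = 4.3616
C = P + (C − P) = 13.43 + (4.3616) = 17.7916

$17.79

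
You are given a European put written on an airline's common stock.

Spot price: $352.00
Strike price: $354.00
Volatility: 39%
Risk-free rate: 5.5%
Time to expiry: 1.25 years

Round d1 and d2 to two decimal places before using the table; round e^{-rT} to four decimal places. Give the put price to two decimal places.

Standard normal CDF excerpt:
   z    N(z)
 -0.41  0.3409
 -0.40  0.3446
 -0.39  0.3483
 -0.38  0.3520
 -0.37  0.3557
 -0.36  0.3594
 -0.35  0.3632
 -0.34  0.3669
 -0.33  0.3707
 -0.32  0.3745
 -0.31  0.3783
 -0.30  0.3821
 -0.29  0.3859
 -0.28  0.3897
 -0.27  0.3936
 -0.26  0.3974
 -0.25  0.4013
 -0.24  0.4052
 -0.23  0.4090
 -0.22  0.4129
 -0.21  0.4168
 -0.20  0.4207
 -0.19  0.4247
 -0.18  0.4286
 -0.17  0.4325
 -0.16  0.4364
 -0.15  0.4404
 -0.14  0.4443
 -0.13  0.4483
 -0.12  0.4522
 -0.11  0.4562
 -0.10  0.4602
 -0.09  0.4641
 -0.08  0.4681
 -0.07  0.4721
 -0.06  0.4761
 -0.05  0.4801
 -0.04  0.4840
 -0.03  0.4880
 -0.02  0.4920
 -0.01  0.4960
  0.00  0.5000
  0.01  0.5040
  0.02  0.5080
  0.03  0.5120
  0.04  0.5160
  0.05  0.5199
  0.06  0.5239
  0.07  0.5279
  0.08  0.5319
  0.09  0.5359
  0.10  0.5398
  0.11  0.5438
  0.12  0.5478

$47.96

T = 1.25;  σ√T = 0.4360
d₁ = [ln(352/354) + (0.055 + 0.39²/2)·1.25] / 0.4360 = [-0.0057 + 0.1638] / 0.4360 = 0.3627 which rounds to 0.36
d₂ = d₁ − σ√T = 0.3627 − 0.4360 = -0.0733 which rounds to -0.07
e^(−rT) = e^(−0.055·1.25) = 0.9336
P = 354·0.9336·N(0.07) − 352·N(-0.36) = 354·0.9336·0.5279 − 352·0.3594 = 174.4680 − 126.5088 = 47.9592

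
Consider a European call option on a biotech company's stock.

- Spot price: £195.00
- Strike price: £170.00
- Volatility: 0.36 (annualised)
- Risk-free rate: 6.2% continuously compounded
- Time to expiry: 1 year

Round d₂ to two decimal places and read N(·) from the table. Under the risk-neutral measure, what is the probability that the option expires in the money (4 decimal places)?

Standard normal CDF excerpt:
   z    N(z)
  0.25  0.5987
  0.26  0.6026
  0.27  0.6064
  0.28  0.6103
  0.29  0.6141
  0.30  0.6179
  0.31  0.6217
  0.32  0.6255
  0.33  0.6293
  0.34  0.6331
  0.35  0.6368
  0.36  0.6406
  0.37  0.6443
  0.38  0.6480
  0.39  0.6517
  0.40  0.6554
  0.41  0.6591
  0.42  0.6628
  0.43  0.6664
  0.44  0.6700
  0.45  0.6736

0.6443

σ√T = 0.36·√1 = 0.3600
ln(S/K) + (r + σ²/2)T = ln(195/170) + (0.062 + 0.36²/2)·1 = 0.1372 + 0.1268 = 0.2640
d₁ = 0.2640 / 0.3600 = 0.7333 ≈ 0.73
d₂ = d₁ − σ√T = 0.7333 − 0.3600 = 0.3733 ≈ 0.37
Risk-neutral Pr[S_T > K] = N(d₂) = N(0.37) = 0.6443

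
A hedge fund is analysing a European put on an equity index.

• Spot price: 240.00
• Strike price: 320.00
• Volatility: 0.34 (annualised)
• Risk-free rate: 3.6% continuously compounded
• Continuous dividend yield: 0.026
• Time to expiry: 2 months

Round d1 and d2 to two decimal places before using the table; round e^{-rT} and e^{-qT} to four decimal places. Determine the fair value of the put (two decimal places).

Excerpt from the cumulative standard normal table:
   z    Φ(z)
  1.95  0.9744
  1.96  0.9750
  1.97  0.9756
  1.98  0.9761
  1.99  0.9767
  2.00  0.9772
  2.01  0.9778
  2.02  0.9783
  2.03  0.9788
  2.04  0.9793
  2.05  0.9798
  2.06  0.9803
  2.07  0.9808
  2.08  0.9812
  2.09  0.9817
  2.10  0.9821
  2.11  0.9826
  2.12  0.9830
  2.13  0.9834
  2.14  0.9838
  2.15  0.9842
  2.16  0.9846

T = 0.1667;  σ√T = 0.1388
d₁ = [ln(240/320) + (0.036 − 0.026 + 0.34²/2)·0.1667] / 0.1388 = [-0.2877 + 0.0113] / 0.1388 = -1.9912 which rounds to -1.99
d₂ = d₁ − σ√T = -1.9912 − 0.1388 = -2.1300 which rounds to -2.13
exp(−qT) = exp(−0.026·0.1667) = 0.9957;  exp(−rT) = exp(−0.036·0.1667) = 0.9940
P = 320·0.9940·N(2.13) − 240·0.9957·N(1.99) = 320·0.9940·0.9834 − 240·0.9957·0.9767 = 312.7999 − 233.4000 = 79.3998

79.40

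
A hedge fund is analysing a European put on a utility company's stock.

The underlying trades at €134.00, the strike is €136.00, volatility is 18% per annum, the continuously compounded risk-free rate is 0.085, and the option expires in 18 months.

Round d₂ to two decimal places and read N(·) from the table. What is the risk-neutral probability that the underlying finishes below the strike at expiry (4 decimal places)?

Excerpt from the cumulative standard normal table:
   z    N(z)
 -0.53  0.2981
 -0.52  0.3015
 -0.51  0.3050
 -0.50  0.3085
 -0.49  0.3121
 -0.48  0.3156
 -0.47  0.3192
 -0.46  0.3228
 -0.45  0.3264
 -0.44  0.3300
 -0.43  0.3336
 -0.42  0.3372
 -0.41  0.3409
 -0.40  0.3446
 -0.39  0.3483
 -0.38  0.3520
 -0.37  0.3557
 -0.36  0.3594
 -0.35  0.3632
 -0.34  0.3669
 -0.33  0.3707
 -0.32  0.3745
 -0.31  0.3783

σ√T = 0.18 × 1.2247 = 0.2205
d₁ = [ln(134/136) + (0.085 + ½·0.18²)·1.5] / (σ√T) = (-0.0148 + 0.1518) / 0.2205 = 0.6214 ≈ 0.62
d₂ = 0.6214 − 0.2205 = 0.4009 ≈ 0.40
Risk-neutral Pr[S_T < K] = N(−d₂) = N(-0.40) = 0.3446

0.3446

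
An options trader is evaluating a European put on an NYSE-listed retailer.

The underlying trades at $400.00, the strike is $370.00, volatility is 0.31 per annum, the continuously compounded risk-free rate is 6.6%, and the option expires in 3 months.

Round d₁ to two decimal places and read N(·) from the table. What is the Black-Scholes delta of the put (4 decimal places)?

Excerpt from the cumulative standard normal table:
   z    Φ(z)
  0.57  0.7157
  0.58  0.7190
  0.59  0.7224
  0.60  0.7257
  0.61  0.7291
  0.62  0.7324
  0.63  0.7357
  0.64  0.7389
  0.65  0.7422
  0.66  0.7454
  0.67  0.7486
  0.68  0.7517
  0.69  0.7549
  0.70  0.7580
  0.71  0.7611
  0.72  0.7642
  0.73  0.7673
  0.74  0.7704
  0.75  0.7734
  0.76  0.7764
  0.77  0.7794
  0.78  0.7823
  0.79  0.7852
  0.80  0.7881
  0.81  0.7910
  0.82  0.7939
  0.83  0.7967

-0.2451

σ√T = 0.31 × 0.5000 = 0.1550
ln(S/K) + (r + σ²/2)T = ln(400/370) + (0.066 + 0.31²/2)·0.25 = 0.0780 + 0.0285 = 0.1065
d₁ = 0.1065 / 0.1550 = 0.6869 which rounds to 0.69
N(d₁) = N(0.69) = 0.7549
Δ_put = N(d₁) − 1 = 0.7549 − 1 = -0.2451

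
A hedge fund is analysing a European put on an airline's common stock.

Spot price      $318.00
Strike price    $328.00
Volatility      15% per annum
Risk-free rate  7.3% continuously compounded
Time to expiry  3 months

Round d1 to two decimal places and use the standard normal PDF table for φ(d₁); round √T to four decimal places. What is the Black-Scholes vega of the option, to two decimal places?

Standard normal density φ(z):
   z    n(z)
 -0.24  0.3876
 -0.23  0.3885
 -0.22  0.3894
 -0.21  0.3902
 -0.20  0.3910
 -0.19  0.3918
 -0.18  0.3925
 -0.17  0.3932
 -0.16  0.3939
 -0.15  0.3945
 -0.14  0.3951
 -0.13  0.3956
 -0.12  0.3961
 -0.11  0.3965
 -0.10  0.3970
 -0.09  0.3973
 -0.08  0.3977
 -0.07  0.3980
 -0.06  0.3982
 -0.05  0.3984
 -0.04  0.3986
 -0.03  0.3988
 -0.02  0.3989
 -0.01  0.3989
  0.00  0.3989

62.90

T = 0.25;  σ√T = 0.0750
d₁ = [ln(318/328) + (0.073 + 0.15²/2)·0.25] / 0.0750 = [-0.0310 + 0.0211] / 0.0750 = -0.1320 which rounds to -0.13
√T = √0.25 = 0.5000
φ(d₁) = φ(-0.13) = 0.3956
vega = S·φ(d₁)·√T = 318·0.3956·0.5000 = 62.9004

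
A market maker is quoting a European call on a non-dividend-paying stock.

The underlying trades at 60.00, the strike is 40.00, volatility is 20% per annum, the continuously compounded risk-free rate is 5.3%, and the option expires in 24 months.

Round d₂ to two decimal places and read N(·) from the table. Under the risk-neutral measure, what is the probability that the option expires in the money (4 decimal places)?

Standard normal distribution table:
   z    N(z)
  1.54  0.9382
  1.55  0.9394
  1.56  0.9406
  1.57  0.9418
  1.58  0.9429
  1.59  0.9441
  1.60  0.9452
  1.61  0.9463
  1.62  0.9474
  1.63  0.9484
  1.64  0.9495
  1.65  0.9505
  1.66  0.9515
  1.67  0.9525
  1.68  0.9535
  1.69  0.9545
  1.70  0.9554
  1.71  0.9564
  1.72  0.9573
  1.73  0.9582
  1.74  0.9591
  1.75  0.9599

0.9525

T = 2;  σ√T = 0.2828
d₁ = [ln(60/40) + (0.053 + 0.2²/2)·2] / 0.2828 = [0.4055 + 0.1460] / 0.2828 = 1.9497 ≈ 1.95
d₂ = d₁ − σ√T = 1.9497 − 0.2828 = 1.6669 ≈ 1.67
Risk-neutral Pr[S_T > K] = N(d₂) = N(1.67) = 0.9525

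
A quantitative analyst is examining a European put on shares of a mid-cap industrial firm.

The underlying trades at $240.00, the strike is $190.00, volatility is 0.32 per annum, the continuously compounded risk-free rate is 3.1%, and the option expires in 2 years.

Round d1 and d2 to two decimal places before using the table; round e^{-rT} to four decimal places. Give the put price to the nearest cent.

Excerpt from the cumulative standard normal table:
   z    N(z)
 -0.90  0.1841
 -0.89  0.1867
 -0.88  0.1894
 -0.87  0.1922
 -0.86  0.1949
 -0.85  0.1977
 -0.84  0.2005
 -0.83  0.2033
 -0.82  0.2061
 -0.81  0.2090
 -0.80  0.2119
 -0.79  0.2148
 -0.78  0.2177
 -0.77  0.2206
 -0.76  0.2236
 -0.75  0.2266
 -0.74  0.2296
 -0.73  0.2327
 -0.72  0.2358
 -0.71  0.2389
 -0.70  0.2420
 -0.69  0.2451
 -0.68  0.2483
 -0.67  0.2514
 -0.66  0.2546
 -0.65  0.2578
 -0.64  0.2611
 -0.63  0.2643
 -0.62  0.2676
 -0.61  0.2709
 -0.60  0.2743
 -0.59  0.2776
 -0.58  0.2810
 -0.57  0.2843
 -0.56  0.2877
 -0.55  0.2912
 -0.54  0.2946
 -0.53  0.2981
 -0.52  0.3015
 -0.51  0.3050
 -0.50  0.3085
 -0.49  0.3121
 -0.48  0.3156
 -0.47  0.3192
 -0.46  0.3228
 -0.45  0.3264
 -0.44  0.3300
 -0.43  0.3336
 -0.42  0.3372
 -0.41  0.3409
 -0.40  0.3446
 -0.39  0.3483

T = 2;  σ√T = 0.4525
d₁ = [ln(240/190) + (0.031 + 0.32²/2)·2] / 0.4525 = [0.2336 + 0.1644] / 0.4525 = 0.8795 ⇒ 0.88
d₂ = d₁ − σ√T = 0.8795 − 0.4525 = 0.4269 ⇒ 0.43
exp(−rT) = exp(−0.031·2) = 0.9399
N(−d₂) = N(-0.43) = 0.3336;  N(−d₁) = N(-0.88) = 0.1894
P = 190·0.9399·0.3336 − 240·0.1894 = 59.5746 − 45.4560 = 14.1186

$14.12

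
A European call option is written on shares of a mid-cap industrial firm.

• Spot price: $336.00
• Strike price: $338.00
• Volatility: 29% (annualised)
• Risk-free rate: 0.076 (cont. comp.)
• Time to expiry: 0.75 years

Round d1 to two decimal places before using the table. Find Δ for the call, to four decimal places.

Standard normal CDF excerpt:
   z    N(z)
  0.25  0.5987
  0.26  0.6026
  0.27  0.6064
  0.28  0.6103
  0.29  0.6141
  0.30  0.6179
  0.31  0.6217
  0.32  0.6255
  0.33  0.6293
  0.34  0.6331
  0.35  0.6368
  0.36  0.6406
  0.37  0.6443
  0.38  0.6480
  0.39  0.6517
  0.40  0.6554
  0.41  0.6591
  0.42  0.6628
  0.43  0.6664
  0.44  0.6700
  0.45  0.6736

0.6293

σ√T = 0.29·√0.75 = 0.2511
d₁ = [ln(336/338) + (0.076 + ½·0.29²)·0.75] / (σ√T) = (-0.0059 + 0.0885) / 0.2511 = 0.3289 ⇒ 0.33
N(d₁) = N(0.33) = 0.6293
Δ_call = N(d₁) = 0.6293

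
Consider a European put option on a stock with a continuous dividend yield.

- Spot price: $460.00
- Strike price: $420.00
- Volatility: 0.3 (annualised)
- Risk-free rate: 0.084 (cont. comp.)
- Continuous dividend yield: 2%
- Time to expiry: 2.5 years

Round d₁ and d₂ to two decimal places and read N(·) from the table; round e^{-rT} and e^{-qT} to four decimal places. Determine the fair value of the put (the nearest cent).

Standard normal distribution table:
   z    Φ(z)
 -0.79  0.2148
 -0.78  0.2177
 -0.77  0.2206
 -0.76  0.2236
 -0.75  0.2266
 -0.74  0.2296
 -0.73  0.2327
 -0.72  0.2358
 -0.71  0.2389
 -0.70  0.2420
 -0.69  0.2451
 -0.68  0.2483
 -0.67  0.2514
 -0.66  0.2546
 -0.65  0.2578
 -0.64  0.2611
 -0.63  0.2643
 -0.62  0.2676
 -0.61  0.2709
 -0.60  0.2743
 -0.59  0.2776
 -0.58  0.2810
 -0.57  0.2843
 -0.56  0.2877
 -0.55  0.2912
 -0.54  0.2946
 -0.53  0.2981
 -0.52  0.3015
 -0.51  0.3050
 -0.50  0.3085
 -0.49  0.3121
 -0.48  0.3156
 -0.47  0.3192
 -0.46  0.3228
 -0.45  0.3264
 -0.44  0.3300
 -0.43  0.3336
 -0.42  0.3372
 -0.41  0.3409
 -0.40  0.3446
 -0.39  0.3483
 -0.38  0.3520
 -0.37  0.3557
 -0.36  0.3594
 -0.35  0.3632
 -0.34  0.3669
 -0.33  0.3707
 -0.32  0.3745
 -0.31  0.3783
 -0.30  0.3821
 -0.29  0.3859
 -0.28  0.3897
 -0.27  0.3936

$34.86

σ√T = 0.3·√2.5 = 0.4743
d₁ = [ln(460/420) + (0.084 − 0.02 + ½·0.3²)·2.5] / (σ√T) = (0.0910 + 0.2725) / 0.4743 = 0.7663 ≈ 0.77
d₂ = 0.7663 − 0.4743 = 0.2919 ≈ 0.29
exp(−qT) = exp(−0.02·2.5) = 0.9512;  exp(−rT) = exp(−0.084·2.5) = 0.8106
P = 420·0.8106·N(-0.29) − 460·0.9512·N(-0.77) = 420·0.8106·0.3859 − 460·0.9512·0.2206 = 131.3804 − 96.5240 = 34.8565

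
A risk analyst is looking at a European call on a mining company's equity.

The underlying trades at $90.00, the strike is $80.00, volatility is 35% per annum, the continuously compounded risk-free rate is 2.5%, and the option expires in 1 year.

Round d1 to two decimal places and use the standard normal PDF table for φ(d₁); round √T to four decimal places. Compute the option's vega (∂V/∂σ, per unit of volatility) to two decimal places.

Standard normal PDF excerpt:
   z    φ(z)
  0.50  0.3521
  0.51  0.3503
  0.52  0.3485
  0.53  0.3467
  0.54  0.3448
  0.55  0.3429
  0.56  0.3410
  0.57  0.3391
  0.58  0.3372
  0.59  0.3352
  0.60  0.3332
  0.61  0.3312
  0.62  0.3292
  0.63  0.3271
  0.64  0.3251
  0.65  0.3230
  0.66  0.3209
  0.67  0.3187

σ√T = 0.35 × 1.0000 = 0.3500
ln(S/K) + (r + σ²/2)T = ln(90/80) + (0.025 + 0.35²/2)·1 = 0.1178 + 0.0862 = 0.2040
d₁ = 0.2040 / 0.3500 = 0.5830 ⇒ 0.58
√T = √1 = 1.0000
φ(d₁) = φ(0.58) = 0.3372
vega = S·φ(d₁)·√T = 90·0.3372·1.0000 = 30.3480
(The put has the same vega.)

30.35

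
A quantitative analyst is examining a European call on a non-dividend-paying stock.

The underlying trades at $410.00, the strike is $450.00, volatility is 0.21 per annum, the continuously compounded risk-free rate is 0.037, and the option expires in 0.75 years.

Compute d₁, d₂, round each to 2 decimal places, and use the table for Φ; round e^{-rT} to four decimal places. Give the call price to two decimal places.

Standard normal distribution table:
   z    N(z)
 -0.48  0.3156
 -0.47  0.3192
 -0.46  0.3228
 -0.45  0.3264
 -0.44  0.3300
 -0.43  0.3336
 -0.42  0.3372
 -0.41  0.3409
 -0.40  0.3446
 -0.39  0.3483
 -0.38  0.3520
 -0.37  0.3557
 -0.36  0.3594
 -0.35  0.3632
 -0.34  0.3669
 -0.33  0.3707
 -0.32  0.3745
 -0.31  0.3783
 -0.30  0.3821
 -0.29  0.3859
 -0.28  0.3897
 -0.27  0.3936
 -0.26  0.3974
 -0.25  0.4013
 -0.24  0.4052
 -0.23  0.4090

$18.52

σ√T = 0.21 × 0.8660 = 0.1819
d₁ = [ln(410/450) + (0.037 + ½·0.21²)·0.75] / (σ√T) = (-0.0931 + 0.0443) / 0.1819 = -0.2683 which rounds to -0.27
d₂ = -0.2683 − 0.1819 = -0.4502 which rounds to -0.45
exp(−rT) = exp(−0.037·0.75) = 0.9726
N(d₁) = N(-0.27) = 0.3936;  N(d₂) = N(-0.45) = 0.3264
C = 410·0.3936 − 450·0.9726·0.3264 = 161.3760 − 142.8555 = 18.5205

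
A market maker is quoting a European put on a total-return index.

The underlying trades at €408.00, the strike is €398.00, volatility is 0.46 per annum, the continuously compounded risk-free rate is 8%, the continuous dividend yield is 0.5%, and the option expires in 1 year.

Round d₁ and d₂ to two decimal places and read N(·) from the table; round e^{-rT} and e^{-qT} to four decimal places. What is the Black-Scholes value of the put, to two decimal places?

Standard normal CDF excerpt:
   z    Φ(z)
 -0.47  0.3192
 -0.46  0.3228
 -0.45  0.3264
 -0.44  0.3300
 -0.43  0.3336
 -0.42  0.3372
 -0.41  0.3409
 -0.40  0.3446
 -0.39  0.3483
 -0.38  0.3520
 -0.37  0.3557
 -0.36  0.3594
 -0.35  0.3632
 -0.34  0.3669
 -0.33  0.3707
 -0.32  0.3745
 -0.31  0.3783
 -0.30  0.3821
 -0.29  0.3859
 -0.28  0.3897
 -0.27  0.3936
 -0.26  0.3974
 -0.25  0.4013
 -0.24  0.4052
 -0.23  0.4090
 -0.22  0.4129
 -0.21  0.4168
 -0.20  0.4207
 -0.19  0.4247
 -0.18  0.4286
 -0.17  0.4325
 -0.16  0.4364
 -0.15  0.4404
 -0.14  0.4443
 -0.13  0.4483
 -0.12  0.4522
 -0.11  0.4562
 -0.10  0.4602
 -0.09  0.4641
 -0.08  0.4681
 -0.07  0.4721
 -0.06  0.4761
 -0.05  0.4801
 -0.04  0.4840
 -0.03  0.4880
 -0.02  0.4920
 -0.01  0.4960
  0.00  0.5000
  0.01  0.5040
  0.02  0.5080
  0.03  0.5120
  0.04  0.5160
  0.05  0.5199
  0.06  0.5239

σ√T = 0.46·√1 = 0.4600
d₁ = [ln(408/398) + (0.08 − 0.005 + 0.46²/2)·1] / 0.4600 = [0.0248 + 0.1808] / 0.4600 = 0.4470 which rounds to 0.45
d₂ = d₁ − σ√T = 0.4470 − 0.4600 = -0.0130 which rounds to -0.01
e^(−qT) = e^(−0.005·1) = 0.9950;  e^(−rT) = e^(−0.08·1) = 0.9231
N(−d₂) = N(0.01) = 0.5040;  N(−d₁) = N(-0.45) = 0.3264
P = 398·0.9231·0.5040 − 408·0.9950·0.3264 = 185.1665 − 132.5053 = 52.6611

€52.66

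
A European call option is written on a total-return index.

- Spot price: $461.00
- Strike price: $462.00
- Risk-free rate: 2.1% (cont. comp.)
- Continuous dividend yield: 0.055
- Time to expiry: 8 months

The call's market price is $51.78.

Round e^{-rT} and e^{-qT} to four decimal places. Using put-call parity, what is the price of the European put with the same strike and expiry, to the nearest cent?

$62.95

exp(−qT) = exp(−0.055·0.6667) = 0.9640;  exp(−rT) = exp(−0.021·0.6667) = 0.9861
Put-call parity: C − P = S·e^(−qT) − K·e^(−rT) = 461·0.9640 − 462·0.9861 = 444.4040 − 455.5782 = -11.1742
P = C − (C − P) = 51.78 − (-11.1742) = 62.9542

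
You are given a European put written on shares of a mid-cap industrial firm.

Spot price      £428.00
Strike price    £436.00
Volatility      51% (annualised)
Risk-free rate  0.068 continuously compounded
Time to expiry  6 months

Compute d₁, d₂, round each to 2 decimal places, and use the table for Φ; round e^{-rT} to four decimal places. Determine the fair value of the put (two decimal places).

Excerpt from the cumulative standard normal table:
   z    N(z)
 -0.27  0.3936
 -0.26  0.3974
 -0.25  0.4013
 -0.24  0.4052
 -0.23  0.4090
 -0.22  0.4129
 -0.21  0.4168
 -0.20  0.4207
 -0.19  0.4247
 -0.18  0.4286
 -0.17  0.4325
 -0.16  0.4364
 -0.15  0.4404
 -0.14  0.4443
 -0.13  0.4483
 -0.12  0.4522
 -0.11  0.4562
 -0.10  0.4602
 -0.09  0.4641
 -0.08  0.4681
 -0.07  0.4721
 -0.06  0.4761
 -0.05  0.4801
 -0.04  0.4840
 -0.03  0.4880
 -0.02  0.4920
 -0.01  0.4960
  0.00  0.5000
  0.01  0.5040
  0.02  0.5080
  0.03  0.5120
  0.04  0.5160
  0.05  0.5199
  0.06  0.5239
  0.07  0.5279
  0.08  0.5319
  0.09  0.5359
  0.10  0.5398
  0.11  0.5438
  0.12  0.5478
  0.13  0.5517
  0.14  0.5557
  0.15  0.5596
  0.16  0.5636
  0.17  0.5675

σ√T = 0.51 × 0.7071 = 0.3606
d₁ = [ln(428/436) + (0.068 + 0.51²/2)·0.5] / 0.3606 = [-0.0185 + 0.0990] / 0.3606 = 0.2232 → 0.22
d₂ = d₁ − σ√T = 0.2232 − 0.3606 = -0.1374 → -0.14
exp(−rT) = exp(−0.068·0.5) = 0.9666
P = 436·0.9666·N(0.14) − 428·N(-0.22) = 436·0.9666·0.5557 − 428·0.4129 = 234.1929 − 176.7212 = 57.4717

£57.47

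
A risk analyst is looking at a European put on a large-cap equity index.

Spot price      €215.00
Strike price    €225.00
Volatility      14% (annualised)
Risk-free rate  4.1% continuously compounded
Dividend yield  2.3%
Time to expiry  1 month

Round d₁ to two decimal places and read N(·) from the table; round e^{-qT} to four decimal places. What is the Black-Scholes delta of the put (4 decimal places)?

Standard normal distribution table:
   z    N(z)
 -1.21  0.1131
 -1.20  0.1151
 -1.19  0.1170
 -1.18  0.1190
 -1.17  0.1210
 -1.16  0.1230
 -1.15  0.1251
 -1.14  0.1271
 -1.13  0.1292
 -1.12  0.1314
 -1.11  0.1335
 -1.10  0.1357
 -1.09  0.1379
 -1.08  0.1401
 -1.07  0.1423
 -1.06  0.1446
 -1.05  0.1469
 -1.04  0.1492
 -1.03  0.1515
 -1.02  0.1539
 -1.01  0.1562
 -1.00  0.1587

σ√T = 0.14·√0.08333 = 0.0404
d₁ = [ln(215/225) + (0.041 − 0.023 + 0.14²/2)·0.08333] / 0.0404 = [-0.0455 + 0.0023] / 0.0404 = -1.0676 → -1.07
N(d₁) = N(-1.07) = 0.1423
Δ_put = exp(−qT)·(N(d₁) − 1) = 0.9981·(0.1423 − 1) = -0.8561

-0.8561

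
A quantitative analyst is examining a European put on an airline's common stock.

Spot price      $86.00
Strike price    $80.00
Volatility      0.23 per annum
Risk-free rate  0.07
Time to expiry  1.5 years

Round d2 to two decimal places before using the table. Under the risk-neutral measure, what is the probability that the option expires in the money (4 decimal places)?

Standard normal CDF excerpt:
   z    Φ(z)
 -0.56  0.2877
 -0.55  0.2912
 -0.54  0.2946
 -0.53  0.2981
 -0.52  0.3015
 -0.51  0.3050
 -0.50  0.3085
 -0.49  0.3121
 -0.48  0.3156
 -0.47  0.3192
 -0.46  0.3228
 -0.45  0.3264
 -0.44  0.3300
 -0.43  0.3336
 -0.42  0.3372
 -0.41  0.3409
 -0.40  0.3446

0.3121

T = 1.5;  σ√T = 0.2817
ln(S/K) + (r + σ²/2)T = ln(86/80) + (0.07 + 0.23²/2)·1.5 = 0.0723 + 0.1447 = 0.2170
d₁ = 0.2170 / 0.2817 = 0.7703 → 0.77
d₂ = d₁ − σ√T = 0.7703 − 0.2817 = 0.4886 → 0.49
Risk-neutral Pr[S_T < K] = N(−d₂) = N(-0.49) = 0.3121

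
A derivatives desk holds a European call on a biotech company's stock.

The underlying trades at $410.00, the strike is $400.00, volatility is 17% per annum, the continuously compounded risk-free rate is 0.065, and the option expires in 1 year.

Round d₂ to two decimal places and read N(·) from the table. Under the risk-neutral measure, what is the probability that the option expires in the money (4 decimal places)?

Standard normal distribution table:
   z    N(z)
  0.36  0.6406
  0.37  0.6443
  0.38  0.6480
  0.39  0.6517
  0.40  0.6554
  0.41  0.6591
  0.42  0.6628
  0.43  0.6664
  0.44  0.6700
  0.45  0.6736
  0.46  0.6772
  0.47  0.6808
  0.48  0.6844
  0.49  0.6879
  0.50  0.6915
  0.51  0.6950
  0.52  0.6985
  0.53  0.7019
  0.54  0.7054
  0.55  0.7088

0.6700

σ√T = 0.17·√1 = 0.1700
d₁ = [ln(410/400) + (0.065 + ½·0.17²)·1] / (σ√T) = (0.0247 + 0.0795) / 0.1700 = 0.6126 ⇒ 0.61
d₂ = 0.6126 − 0.1700 = 0.4426 ⇒ 0.44
Pr(exercise) under Q = N(d₂) = 0.6700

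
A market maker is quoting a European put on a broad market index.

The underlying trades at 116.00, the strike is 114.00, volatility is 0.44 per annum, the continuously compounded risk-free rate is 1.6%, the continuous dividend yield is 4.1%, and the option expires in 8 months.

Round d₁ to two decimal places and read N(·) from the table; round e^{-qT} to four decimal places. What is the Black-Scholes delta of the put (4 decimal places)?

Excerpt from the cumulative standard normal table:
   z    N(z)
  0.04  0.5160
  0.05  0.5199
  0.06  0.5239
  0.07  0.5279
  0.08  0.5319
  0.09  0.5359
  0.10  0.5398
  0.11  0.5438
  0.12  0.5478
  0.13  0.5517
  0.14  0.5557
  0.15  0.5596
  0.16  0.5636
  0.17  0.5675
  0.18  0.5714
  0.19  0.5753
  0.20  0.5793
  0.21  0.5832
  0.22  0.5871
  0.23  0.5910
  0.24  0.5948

σ√T = 0.44·√0.6667 = 0.3593
d₁ = [ln(116/114) + (0.016 − 0.041 + ½·0.44²)·0.6667] / (σ√T) = (0.0174 + 0.0479) / 0.3593 = 0.1816 ⇒ 0.18
N(d₁) = N(0.18) = 0.5714
Δ_put = exp(−qT)·(N(d₁) − 1) = 0.9730·(0.5714 − 1) = -0.4170

-0.4170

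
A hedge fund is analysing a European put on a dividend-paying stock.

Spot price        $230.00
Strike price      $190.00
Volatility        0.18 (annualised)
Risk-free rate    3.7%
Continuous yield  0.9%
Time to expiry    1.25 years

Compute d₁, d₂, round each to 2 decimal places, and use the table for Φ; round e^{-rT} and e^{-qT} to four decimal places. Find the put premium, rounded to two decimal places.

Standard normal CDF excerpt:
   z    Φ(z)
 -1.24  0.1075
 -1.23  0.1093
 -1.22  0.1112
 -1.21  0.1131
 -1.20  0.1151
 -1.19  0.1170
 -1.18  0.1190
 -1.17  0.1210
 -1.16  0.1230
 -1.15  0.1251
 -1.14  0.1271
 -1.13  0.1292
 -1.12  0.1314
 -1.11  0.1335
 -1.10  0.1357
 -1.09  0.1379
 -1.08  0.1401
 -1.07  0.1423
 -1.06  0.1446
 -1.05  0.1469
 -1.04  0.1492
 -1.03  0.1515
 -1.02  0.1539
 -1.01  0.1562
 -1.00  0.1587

$2.63

σ√T = 0.18·√1.25 = 0.2012
d₁ = [ln(230/190) + (0.037 − 0.009 + ½·0.18²)·1.25] / (σ√T) = (0.1911 + 0.0552) / 0.2012 = 1.2239 ⇒ 1.22
d₂ = 1.2239 − 0.2012 = 1.0227 ⇒ 1.02
exp(−qT) = exp(−0.009·1.25) = 0.9888;  exp(−rT) = exp(−0.037·1.25) = 0.9548
P = 190·0.9548·N(-1.02) − 230·0.9888·N(-1.22) = 190·0.9548·0.1539 − 230·0.9888·0.1112 = 27.9193 − 25.2895 = 2.6298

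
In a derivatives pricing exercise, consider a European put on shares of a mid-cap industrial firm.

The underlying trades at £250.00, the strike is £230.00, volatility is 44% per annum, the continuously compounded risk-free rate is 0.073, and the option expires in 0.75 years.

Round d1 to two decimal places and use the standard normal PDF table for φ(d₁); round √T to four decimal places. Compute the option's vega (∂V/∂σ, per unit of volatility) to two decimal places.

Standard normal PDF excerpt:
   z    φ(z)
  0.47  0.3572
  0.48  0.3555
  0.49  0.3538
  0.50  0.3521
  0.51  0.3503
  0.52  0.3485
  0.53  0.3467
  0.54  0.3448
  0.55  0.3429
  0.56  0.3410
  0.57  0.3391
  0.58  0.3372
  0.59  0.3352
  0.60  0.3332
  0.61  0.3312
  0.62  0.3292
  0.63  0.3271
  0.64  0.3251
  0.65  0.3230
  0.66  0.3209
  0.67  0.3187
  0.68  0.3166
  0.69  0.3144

74.24

σ√T = 0.44·√0.75 = 0.3811
d₁ = [ln(250/230) + (0.073 + 0.44²/2)·0.75] / 0.3811 = [0.0834 + 0.1274] / 0.3811 = 0.5530 ⇒ 0.55
√T = √0.75 = 0.8660
φ(d₁) = φ(0.55) = 0.3429
vega = S·φ(d₁)·√T = 250·0.3429·0.8660 = 74.2378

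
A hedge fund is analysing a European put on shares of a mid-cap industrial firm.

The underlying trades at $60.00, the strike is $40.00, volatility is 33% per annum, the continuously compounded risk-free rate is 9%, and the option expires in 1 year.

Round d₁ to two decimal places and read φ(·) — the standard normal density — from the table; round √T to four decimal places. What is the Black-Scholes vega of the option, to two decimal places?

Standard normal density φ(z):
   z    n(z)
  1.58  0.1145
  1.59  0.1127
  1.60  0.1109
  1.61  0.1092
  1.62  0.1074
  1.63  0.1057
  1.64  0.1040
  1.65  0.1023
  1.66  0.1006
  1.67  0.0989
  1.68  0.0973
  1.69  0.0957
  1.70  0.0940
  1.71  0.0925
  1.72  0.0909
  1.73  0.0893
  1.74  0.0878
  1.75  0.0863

5.93

σ√T = 0.33·√1 = 0.3300
ln(S/K) + (r + σ²/2)T = ln(60/40) + (0.09 + 0.33²/2)·1 = 0.4055 + 0.1444 = 0.5499
d₁ = 0.5499 / 0.3300 = 1.6664 → 1.67
√T = √1 = 1.0000
φ(d₁) = φ(1.67) = 0.0989
vega = S·φ(d₁)·√T = 60·0.0989·1.0000 = 5.9340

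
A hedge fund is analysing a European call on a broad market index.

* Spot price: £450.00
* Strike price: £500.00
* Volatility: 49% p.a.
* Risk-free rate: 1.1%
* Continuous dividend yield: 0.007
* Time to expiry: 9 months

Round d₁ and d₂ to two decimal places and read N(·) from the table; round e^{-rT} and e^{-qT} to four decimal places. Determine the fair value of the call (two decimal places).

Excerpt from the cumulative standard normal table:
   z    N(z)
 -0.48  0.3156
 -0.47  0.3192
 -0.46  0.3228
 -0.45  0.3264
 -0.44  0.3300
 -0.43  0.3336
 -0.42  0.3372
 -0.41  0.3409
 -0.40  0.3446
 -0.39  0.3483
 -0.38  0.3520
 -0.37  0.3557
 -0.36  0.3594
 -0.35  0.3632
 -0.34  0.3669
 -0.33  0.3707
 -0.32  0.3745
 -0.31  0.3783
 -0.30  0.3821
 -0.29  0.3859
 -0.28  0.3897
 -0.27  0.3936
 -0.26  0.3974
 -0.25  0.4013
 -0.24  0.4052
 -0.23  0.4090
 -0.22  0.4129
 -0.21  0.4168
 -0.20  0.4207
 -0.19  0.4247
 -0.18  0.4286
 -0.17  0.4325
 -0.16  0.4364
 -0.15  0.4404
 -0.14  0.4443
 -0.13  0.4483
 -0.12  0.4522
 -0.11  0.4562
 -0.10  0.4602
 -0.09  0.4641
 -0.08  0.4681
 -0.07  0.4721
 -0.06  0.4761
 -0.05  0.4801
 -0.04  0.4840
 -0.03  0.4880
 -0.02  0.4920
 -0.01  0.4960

T = 0.75;  σ√T = 0.4244
d₁ = [ln(450/500) + (0.011 − 0.007 + ½·0.49²)·0.75] / (σ√T) = (-0.1054 + 0.0930) / 0.4244 = -0.0290 ≈ -0.03
d₂ = -0.0290 − 0.4244 = -0.4534 ≈ -0.45
exp(−qT) = exp(−0.007·0.75) = 0.9948;  exp(−rT) = exp(−0.011·0.75) = 0.9918
N(d₁) = N(-0.03) = 0.4880;  N(d₂) = N(-0.45) = 0.3264
C = 450·0.9948·0.4880 − 500·0.9918·0.3264 = 218.4581 − 161.8618 = 56.5963

£56.60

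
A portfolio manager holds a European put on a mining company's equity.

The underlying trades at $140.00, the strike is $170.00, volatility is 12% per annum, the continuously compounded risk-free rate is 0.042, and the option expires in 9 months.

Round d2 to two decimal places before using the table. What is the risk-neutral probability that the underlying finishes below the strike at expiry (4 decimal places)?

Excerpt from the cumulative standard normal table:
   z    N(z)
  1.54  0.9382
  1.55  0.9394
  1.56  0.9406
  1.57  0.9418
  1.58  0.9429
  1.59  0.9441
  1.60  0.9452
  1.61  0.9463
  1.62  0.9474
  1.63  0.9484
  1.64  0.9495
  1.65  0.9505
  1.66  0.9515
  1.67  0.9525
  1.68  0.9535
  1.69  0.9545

σ√T = 0.12·√0.75 = 0.1039
ln(S/K) + (r + σ²/2)T = ln(140/170) + (0.042 + 0.12²/2)·0.75 = -0.1942 + 0.0369 = -0.1573
d₁ = -0.1573 / 0.1039 = -1.5132 which rounds to -1.51
d₂ = d₁ − σ√T = -1.5132 − 0.1039 = -1.6171 which rounds to -1.62
Pr(exercise) under Q = N(−d₂) = N(1.62) = 0.9474

0.9474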